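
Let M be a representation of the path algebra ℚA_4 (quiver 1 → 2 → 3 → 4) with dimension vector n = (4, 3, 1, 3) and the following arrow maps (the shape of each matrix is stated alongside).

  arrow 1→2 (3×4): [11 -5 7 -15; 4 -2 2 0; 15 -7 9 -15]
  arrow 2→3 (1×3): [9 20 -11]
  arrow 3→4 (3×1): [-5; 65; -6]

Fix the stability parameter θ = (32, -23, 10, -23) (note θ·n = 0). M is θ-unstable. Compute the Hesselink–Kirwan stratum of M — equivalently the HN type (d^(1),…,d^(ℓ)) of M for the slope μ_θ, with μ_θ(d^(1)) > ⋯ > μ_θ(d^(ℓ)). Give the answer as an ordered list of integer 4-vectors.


Interval decomposition of M: I[1,1]^2, I[1,2], I[1,4], I[2,2], I[4,4]^2.
HN type (ℓ=4): μ^(1)=32; μ^(2)=9/2; μ^(3)=-1; μ^(4)=-23

((2, 0, 0, 0); (1, 1, 0, 0); (1, 1, 1, 1); (0, 1, 0, 2))


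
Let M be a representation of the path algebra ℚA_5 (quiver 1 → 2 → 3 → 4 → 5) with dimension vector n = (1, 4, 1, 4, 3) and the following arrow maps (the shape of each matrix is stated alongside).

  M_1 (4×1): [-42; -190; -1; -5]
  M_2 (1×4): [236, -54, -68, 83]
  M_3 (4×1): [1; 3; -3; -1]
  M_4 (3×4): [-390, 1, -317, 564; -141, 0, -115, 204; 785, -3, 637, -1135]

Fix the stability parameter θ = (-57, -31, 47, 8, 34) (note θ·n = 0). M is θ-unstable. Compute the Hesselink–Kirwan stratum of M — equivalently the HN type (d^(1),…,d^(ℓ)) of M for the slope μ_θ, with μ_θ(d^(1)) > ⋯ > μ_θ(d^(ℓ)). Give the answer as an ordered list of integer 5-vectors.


Via rank(M_{q-1}∘⋯∘M_p): M ≅ I[1,4], I[2,2]^3, I[4,5]^3.
μ_θ-semistable layers: μ^(1)=34; μ^(2)=55/2; μ^(3)=8; μ^(4)=-31; μ^(5)=-57

((0, 0, 0, 0, 3); (0, 0, 1, 1, 0); (0, 0, 0, 3, 0); (0, 4, 0, 0, 0); (1, 0, 0, 0, 0))


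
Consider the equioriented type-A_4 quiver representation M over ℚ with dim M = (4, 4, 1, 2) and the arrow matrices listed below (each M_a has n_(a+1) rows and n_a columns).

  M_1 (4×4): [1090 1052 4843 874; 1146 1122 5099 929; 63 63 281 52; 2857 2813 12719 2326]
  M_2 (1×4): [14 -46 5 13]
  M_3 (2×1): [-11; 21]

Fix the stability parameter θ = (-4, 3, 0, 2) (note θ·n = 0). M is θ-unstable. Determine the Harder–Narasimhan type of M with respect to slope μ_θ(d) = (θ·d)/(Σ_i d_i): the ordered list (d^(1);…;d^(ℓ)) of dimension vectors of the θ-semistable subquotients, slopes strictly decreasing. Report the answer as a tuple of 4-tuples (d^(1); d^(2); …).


Via rank(M_{q-1}∘⋯∘M_p): M ≅ I[1,1], I[1,2]^3, I[2,4], I[4,4].
μ_θ-semistable layers: μ^(1)=3; μ^(2)=2; μ^(3)=3/2; μ^(4)=-4

((0, 3, 0, 0); (0, 0, 0, 2); (0, 1, 1, 0); (4, 0, 0, 0))


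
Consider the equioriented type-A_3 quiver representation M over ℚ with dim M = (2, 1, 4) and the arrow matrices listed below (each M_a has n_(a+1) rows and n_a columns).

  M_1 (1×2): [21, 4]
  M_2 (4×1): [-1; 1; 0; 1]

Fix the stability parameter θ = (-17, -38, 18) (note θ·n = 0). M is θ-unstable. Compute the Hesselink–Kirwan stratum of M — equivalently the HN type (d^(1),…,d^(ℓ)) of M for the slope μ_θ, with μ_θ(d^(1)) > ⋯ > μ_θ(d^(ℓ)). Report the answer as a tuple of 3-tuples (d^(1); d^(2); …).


Barcode: M ≅ I[1,1], I[1,3], I[3,3]^3. HN layers by μ_θ (3 steps, strictly decreasing):
  μ^(1)=18; μ^(2)=-17; μ^(3)=-55/2

((0, 0, 4); (1, 0, 0); (1, 1, 0))


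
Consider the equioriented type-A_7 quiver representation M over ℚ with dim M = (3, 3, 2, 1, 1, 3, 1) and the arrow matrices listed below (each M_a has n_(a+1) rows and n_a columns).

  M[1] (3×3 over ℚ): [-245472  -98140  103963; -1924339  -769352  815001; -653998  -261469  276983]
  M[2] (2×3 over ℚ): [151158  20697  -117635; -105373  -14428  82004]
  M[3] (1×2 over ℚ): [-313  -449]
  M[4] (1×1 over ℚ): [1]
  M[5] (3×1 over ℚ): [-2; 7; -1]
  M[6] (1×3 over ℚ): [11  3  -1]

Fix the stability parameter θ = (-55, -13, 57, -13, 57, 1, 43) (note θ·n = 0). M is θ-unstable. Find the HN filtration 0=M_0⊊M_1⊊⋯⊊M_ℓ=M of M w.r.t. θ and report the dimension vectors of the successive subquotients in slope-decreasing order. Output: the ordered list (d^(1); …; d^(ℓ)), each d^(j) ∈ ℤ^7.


Barcode: M ≅ I[1,2], I[1,3], I[1,6], I[6,6], I[6,7]. HN layers by μ_θ (7 steps, strictly decreasing):
  μ^(1)=57; μ^(2)=43; μ^(3)=29; μ^(4)=22; μ^(5)=1; μ^(6)=-13; μ^(7)=-55

((0, 0, 1, 0, 0, 0, 0); (0, 0, 0, 0, 0, 0, 1); (0, 0, 0, 0, 1, 1, 0); (0, 0, 1, 1, 0, 0, 0); (0, 0, 0, 0, 0, 2, 0); (0, 3, 0, 0, 0, 0, 0); (3, 0, 0, 0, 0, 0, 0))


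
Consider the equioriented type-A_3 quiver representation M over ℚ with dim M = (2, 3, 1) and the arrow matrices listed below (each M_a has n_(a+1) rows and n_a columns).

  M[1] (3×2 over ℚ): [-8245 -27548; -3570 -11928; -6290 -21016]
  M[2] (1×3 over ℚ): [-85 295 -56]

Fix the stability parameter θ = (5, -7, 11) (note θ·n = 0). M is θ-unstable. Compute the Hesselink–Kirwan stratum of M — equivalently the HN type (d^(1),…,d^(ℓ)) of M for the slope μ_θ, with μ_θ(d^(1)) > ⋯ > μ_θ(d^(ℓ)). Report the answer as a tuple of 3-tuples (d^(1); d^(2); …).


Interval decomposition of M: I[1,1], I[1,3], I[2,2]^2.
HN type (ℓ=4): μ^(1)=11; μ^(2)=5; μ^(3)=-1; μ^(4)=-7

((0, 0, 1); (1, 0, 0); (1, 1, 0); (0, 2, 0))


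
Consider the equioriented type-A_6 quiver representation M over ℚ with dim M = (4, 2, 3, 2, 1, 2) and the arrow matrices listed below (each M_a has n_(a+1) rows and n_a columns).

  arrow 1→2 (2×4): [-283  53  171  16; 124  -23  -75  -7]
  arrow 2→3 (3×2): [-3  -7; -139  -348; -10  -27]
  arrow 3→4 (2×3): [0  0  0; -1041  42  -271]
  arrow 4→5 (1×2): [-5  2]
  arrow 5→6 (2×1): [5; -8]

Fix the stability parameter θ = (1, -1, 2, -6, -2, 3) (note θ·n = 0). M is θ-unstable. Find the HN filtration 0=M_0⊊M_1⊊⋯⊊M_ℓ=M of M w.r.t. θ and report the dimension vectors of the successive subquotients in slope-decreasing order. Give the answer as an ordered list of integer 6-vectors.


Barcode: M ≅ I[1,1]^2, I[1,3], I[1,6], I[3,3], I[4,4], I[6,6]. HN layers by μ_θ (6 steps, strictly decreasing):
  μ^(1)=3; μ^(2)=2; μ^(3)=1; μ^(4)=0; μ^(5)=-6/5; μ^(6)=-6

((0, 0, 0, 0, 0, 2); (0, 0, 2, 0, 0, 0); (2, 0, 0, 0, 0, 0); (1, 1, 0, 0, 0, 0); (1, 1, 1, 1, 1, 0); (0, 0, 0, 1, 0, 0))


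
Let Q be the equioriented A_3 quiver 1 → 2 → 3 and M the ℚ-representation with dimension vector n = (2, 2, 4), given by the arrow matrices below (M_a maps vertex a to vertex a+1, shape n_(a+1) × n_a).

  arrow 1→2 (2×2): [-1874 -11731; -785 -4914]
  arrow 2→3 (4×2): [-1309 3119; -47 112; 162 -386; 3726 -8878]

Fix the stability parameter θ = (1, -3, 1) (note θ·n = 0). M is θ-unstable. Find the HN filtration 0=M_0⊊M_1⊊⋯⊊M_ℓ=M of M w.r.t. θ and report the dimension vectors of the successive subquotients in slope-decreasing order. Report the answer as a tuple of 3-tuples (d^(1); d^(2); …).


Barcode: M ≅ I[1,3]^2, I[3,3]^2. HN layers by μ_θ (2 steps, strictly decreasing):
  μ^(1)=1; μ^(2)=-1

((0, 0, 4); (2, 2, 0))


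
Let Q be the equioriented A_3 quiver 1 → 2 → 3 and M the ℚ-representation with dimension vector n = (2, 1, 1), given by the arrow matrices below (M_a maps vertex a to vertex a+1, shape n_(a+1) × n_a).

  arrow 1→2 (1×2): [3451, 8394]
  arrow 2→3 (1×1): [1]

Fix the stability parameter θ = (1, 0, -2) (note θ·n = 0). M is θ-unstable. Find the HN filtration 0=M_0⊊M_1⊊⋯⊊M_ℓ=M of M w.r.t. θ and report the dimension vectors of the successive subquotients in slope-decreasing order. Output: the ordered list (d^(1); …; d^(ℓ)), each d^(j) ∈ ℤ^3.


Via rank(M_{q-1}∘⋯∘M_p): M ≅ I[1,1], I[1,3].
μ_θ-semistable layers: μ^(1)=1; μ^(2)=-1/3

((1, 0, 0); (1, 1, 1))


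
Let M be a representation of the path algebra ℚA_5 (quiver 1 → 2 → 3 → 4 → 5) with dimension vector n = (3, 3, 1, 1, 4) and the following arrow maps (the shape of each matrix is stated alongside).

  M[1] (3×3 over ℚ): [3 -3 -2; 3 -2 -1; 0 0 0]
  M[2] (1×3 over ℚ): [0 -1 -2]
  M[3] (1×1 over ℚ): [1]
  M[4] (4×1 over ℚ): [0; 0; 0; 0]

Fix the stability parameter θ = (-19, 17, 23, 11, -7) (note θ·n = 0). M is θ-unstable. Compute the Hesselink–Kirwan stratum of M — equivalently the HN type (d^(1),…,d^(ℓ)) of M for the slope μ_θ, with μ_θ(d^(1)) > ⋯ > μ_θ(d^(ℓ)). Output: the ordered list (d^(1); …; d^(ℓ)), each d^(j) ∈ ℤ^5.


Via rank(M_{q-1}∘⋯∘M_p): M ≅ I[1,1], I[1,2], I[1,4], I[2,2], I[5,5]^4.
μ_θ-semistable layers: μ^(1)=17; μ^(2)=-7; μ^(3)=-19

((0, 3, 1, 1, 0); (0, 0, 0, 0, 4); (3, 0, 0, 0, 0))


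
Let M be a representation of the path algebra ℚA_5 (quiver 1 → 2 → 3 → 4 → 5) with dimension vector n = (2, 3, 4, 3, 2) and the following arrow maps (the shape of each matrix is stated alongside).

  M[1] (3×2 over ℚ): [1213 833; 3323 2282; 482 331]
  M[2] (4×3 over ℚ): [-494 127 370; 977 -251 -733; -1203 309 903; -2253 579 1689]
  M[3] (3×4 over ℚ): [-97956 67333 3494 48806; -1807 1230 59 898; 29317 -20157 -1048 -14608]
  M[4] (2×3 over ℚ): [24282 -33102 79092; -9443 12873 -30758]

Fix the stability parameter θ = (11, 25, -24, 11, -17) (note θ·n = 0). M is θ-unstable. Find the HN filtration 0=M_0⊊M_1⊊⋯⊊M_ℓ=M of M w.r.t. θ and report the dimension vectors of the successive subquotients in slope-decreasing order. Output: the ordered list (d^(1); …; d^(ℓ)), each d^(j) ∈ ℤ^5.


Barcode: M ≅ I[1,2], I[1,5], I[2,4], I[3,3], I[3,4], I[5,5]. HN layers by μ_θ (6 steps, strictly decreasing):
  μ^(1)=25; μ^(2)=11; μ^(3)=6/5; μ^(4)=1/2; μ^(5)=-17; μ^(6)=-24

((0, 1, 0, 0, 0); (1, 0, 0, 2, 0); (1, 1, 1, 1, 1); (0, 1, 1, 0, 0); (0, 0, 0, 0, 1); (0, 0, 2, 0, 0))


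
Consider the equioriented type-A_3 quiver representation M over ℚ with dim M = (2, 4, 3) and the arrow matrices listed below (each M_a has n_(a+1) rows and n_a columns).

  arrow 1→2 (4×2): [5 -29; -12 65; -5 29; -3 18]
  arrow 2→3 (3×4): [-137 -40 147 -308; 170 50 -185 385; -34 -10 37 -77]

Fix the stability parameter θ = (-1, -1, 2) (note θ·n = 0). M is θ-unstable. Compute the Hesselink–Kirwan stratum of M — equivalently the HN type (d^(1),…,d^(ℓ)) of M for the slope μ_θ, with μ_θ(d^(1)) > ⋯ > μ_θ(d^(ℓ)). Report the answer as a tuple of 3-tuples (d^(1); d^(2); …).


Via rank(M_{q-1}∘⋯∘M_p): M ≅ I[1,2], I[1,3], I[2,2], I[2,3], I[3,3].
μ_θ-semistable layers: μ^(1)=2; μ^(2)=-1

((0, 0, 3); (2, 4, 0))


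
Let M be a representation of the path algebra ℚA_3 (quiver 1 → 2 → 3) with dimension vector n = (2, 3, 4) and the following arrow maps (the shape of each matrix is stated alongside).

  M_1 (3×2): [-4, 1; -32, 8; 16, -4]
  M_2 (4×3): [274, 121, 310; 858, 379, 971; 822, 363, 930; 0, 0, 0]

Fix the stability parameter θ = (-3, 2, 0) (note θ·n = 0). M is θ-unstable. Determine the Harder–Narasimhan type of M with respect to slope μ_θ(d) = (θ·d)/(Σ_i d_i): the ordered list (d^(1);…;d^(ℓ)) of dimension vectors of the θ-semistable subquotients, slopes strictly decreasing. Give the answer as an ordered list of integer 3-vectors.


Via rank(M_{q-1}∘⋯∘M_p): M ≅ I[1,1], I[1,3], I[2,2], I[2,3], I[3,3]^2.
μ_θ-semistable layers: μ^(1)=2; μ^(2)=1; μ^(3)=0; μ^(4)=-3

((0, 1, 0); (0, 2, 2); (0, 0, 2); (2, 0, 0))


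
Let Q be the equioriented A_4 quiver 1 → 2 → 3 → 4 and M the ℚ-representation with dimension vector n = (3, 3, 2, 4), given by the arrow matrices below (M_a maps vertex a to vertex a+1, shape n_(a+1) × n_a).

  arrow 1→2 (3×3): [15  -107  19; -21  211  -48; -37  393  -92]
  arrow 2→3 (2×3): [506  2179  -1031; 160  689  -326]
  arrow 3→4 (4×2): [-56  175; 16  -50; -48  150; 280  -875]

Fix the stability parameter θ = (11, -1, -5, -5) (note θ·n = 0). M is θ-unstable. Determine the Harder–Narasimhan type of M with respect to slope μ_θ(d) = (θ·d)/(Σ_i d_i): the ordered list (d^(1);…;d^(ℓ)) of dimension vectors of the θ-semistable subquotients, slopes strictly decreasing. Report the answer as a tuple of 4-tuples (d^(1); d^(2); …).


Via rank(M_{q-1}∘⋯∘M_p): M ≅ I[1,2], I[1,3], I[1,4], I[4,4]^3.
μ_θ-semistable layers: μ^(1)=5; μ^(2)=5/3; μ^(3)=0; μ^(4)=-5

((1, 1, 0, 0); (1, 1, 1, 0); (1, 1, 1, 1); (0, 0, 0, 3))


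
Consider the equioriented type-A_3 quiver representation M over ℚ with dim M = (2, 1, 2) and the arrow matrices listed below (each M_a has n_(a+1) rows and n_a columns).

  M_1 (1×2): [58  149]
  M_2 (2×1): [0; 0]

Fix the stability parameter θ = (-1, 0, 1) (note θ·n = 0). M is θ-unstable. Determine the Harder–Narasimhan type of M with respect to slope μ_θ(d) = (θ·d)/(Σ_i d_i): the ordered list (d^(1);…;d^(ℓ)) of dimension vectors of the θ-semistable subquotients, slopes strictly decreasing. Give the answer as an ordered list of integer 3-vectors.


Barcode: M ≅ I[1,1], I[1,2], I[3,3]^2. HN layers by μ_θ (3 steps, strictly decreasing):
  μ^(1)=1; μ^(2)=0; μ^(3)=-1

((0, 0, 2); (0, 1, 0); (2, 0, 0))


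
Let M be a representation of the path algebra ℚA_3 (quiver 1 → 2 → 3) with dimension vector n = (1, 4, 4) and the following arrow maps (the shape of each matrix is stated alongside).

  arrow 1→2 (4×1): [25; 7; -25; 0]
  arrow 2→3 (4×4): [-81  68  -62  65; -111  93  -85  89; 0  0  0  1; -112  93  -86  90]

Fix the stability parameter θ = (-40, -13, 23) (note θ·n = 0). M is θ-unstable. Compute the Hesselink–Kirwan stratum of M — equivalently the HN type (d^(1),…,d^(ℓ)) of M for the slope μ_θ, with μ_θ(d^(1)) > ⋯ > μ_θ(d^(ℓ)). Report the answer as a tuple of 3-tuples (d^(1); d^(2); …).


Barcode: M ≅ I[1,3], I[2,3]^3. HN layers by μ_θ (3 steps, strictly decreasing):
  μ^(1)=23; μ^(2)=-13; μ^(3)=-40

((0, 0, 4); (0, 4, 0); (1, 0, 0))


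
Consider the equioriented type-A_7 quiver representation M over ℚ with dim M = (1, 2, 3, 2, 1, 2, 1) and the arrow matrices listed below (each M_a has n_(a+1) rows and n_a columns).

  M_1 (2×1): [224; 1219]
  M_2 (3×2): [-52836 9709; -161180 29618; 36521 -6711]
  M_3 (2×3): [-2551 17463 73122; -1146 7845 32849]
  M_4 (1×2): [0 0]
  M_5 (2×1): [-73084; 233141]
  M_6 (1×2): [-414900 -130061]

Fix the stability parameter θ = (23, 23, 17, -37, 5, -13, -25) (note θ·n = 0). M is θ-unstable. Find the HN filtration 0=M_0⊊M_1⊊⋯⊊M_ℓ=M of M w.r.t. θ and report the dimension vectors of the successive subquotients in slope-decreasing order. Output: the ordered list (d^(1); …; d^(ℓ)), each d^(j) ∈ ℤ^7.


Via rank(M_{q-1}∘⋯∘M_p): M ≅ I[1,4], I[2,4], I[3,3], I[5,7], I[6,6].
μ_θ-semistable layers: μ^(1)=17; μ^(2)=13/2; μ^(3)=1; μ^(4)=-11; μ^(5)=-13

((0, 0, 1, 0, 0, 0, 0); (1, 1, 1, 1, 0, 0, 0); (0, 1, 1, 1, 0, 0, 0); (0, 0, 0, 0, 1, 1, 1); (0, 0, 0, 0, 0, 1, 0))


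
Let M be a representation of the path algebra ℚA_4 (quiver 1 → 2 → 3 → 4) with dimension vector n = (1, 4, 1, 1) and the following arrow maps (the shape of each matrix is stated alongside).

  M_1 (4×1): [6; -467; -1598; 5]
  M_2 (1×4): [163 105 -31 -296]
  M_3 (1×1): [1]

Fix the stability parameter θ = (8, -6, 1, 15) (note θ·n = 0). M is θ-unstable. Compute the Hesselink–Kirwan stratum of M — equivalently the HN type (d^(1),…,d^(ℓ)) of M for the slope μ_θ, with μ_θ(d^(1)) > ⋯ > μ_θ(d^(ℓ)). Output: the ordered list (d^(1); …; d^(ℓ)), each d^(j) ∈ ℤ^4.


Interval decomposition of M: I[1,4], I[2,2]^3.
HN type (ℓ=3): μ^(1)=15; μ^(2)=1; μ^(3)=-6

((0, 0, 0, 1); (1, 1, 1, 0); (0, 3, 0, 0))


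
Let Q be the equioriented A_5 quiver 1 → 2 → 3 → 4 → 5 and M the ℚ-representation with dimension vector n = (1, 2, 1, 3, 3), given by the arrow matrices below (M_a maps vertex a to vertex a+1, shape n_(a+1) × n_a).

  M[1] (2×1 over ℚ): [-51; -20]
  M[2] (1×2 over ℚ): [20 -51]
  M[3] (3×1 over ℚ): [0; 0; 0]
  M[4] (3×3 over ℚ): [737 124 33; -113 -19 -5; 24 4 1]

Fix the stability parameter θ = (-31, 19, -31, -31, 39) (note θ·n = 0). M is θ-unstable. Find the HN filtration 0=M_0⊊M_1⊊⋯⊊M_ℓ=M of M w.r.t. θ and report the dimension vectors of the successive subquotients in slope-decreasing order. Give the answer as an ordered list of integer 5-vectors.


Interval decomposition of M: I[1,2], I[2,3], I[4,5]^3.
HN type (ℓ=4): μ^(1)=39; μ^(2)=19; μ^(3)=-6; μ^(4)=-31

((0, 0, 0, 0, 3); (0, 1, 0, 0, 0); (0, 1, 1, 0, 0); (1, 0, 0, 3, 0))


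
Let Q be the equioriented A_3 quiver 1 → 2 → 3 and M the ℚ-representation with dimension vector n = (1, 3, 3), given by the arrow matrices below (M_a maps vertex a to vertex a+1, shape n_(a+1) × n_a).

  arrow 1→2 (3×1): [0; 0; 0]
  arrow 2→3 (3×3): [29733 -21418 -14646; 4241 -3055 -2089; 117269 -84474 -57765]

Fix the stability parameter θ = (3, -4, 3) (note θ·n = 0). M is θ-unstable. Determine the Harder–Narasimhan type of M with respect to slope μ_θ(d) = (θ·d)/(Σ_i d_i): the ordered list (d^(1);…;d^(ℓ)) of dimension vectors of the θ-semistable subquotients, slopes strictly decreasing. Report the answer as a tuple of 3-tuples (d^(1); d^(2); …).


Via rank(M_{q-1}∘⋯∘M_p): M ≅ I[1,1], I[2,3]^3.
μ_θ-semistable layers: μ^(1)=3; μ^(2)=-4

((1, 0, 3); (0, 3, 0))


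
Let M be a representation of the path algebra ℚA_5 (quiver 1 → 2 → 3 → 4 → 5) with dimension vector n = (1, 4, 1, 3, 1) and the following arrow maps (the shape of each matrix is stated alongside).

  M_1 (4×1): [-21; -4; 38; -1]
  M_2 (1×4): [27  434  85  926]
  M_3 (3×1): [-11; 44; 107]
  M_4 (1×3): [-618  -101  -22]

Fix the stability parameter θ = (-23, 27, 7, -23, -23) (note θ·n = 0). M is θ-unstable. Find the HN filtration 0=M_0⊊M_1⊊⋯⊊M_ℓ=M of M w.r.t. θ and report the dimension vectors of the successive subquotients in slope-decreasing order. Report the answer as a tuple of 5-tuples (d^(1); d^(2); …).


Barcode: M ≅ I[1,4], I[2,2]^3, I[4,4], I[4,5]. HN layers by μ_θ (3 steps, strictly decreasing):
  μ^(1)=27; μ^(2)=11/3; μ^(3)=-23

((0, 3, 0, 0, 0); (0, 1, 1, 1, 0); (1, 0, 0, 2, 1))


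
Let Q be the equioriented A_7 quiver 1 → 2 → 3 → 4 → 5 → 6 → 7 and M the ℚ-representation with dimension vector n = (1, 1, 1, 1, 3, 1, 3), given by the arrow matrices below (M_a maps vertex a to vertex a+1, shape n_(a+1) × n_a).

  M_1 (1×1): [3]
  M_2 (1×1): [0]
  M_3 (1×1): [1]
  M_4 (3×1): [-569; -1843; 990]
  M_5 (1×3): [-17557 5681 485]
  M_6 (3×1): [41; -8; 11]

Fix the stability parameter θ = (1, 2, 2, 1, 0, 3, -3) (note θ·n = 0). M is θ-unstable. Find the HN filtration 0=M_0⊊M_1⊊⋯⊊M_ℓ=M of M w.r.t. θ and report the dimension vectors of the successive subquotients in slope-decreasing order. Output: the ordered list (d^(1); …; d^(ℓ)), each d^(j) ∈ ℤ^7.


Interval decomposition of M: I[1,2], I[3,5], I[5,5], I[5,7], I[7,7]^2.
HN type (ℓ=4): μ^(1)=2; μ^(2)=1; μ^(3)=0; μ^(4)=-3

((0, 1, 0, 0, 0, 0, 0); (1, 0, 1, 1, 1, 0, 0); (0, 0, 0, 0, 2, 1, 1); (0, 0, 0, 0, 0, 0, 2))


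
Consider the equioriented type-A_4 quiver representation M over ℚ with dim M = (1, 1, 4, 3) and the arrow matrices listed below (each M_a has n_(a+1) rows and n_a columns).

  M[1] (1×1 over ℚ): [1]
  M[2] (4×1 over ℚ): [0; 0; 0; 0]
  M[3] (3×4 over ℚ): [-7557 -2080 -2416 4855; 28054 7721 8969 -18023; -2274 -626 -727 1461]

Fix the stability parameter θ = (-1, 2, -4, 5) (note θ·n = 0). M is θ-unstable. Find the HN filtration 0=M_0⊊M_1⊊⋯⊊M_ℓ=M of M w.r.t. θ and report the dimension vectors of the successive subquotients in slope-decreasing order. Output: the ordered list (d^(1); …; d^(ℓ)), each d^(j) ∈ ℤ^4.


Via rank(M_{q-1}∘⋯∘M_p): M ≅ I[1,2], I[3,3], I[3,4]^3.
μ_θ-semistable layers: μ^(1)=5; μ^(2)=2; μ^(3)=-1; μ^(4)=-4

((0, 0, 0, 3); (0, 1, 0, 0); (1, 0, 0, 0); (0, 0, 4, 0))


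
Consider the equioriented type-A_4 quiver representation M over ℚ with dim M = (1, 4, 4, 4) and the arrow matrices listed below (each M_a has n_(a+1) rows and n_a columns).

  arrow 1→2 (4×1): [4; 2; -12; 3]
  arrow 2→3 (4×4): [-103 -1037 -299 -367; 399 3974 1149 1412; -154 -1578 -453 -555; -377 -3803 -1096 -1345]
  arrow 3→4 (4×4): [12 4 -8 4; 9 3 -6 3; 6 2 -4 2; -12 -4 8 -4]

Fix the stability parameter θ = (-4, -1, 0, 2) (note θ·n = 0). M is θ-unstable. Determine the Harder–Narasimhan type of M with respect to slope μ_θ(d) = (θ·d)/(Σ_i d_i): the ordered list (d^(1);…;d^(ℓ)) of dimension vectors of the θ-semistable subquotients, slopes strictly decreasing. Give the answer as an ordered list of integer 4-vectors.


Via rank(M_{q-1}∘⋯∘M_p): M ≅ I[1,3], I[2,3]^2, I[2,4], I[4,4]^3.
μ_θ-semistable layers: μ^(1)=2; μ^(2)=0; μ^(3)=-1; μ^(4)=-4

((0, 0, 0, 4); (0, 0, 4, 0); (0, 4, 0, 0); (1, 0, 0, 0))


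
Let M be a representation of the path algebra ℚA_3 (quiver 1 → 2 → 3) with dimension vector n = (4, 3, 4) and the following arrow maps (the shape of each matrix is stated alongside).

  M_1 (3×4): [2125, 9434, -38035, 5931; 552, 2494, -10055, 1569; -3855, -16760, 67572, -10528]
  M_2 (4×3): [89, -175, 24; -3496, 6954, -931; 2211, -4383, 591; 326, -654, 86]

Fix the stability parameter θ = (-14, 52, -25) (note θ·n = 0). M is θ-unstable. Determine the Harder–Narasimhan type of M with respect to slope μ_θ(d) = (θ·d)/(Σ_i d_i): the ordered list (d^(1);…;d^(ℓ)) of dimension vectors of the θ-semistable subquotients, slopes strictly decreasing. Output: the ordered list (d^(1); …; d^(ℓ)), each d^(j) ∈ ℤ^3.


Interval decomposition of M: I[1,1], I[1,2], I[1,3]^2, I[3,3]^2.
HN type (ℓ=4): μ^(1)=52; μ^(2)=27/2; μ^(3)=-14; μ^(4)=-25

((0, 1, 0); (0, 2, 2); (4, 0, 0); (0, 0, 2))


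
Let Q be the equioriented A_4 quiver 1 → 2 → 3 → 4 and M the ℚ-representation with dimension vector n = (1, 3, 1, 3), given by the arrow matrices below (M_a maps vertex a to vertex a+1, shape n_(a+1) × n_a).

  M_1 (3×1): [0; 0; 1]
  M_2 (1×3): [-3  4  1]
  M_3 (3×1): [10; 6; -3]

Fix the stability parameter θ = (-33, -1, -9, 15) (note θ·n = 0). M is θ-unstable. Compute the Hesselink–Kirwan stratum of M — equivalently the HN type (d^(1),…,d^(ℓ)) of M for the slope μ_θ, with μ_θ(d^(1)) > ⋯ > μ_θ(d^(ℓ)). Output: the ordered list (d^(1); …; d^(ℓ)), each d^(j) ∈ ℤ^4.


Via rank(M_{q-1}∘⋯∘M_p): M ≅ I[1,4], I[2,2]^2, I[4,4]^2.
μ_θ-semistable layers: μ^(1)=15; μ^(2)=-1; μ^(3)=-5; μ^(4)=-33

((0, 0, 0, 3); (0, 2, 0, 0); (0, 1, 1, 0); (1, 0, 0, 0))


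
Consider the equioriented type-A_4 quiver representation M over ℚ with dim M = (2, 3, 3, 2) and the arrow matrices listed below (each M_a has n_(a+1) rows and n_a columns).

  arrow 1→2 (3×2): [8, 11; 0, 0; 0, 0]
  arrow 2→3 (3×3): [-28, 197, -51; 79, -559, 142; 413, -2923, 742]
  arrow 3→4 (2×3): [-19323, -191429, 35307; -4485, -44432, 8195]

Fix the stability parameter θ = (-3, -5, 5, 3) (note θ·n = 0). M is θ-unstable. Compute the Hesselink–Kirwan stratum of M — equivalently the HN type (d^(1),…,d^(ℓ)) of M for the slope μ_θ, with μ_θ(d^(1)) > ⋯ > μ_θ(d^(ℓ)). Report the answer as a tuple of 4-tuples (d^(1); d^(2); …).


Barcode: M ≅ I[1,1], I[1,4], I[2,3], I[2,4]. HN layers by μ_θ (5 steps, strictly decreasing):
  μ^(1)=5; μ^(2)=4; μ^(3)=-3; μ^(4)=-4; μ^(5)=-5

((0, 0, 1, 0); (0, 0, 2, 2); (1, 0, 0, 0); (1, 1, 0, 0); (0, 2, 0, 0))


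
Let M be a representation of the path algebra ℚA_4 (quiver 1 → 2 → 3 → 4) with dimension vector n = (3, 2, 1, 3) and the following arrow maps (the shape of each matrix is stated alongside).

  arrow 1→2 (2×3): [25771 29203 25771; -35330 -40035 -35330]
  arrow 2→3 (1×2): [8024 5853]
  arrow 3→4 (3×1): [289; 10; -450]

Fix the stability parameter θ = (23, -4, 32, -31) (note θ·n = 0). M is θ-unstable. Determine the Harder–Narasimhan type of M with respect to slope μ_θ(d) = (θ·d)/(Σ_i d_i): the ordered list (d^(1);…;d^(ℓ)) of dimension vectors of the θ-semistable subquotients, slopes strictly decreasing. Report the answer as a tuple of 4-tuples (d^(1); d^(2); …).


Barcode: M ≅ I[1,1], I[1,2], I[1,4], I[4,4]^2. HN layers by μ_θ (4 steps, strictly decreasing):
  μ^(1)=23; μ^(2)=19/2; μ^(3)=5; μ^(4)=-31

((1, 0, 0, 0); (1, 1, 0, 0); (1, 1, 1, 1); (0, 0, 0, 2))


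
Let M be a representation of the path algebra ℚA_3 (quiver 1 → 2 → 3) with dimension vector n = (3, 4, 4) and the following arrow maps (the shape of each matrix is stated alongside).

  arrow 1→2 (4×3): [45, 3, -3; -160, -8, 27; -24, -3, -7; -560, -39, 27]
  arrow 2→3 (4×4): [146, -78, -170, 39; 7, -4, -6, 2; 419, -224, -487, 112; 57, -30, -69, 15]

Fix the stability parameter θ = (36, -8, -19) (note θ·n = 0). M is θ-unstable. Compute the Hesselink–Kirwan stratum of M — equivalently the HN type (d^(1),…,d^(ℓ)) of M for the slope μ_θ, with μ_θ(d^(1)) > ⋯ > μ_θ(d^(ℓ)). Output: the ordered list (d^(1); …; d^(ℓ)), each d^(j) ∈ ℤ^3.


Interval decomposition of M: I[1,2], I[1,3]^2, I[2,3], I[3,3].
HN type (ℓ=4): μ^(1)=14; μ^(2)=3; μ^(3)=-27/2; μ^(4)=-19

((1, 1, 0); (2, 2, 2); (0, 1, 1); (0, 0, 1))


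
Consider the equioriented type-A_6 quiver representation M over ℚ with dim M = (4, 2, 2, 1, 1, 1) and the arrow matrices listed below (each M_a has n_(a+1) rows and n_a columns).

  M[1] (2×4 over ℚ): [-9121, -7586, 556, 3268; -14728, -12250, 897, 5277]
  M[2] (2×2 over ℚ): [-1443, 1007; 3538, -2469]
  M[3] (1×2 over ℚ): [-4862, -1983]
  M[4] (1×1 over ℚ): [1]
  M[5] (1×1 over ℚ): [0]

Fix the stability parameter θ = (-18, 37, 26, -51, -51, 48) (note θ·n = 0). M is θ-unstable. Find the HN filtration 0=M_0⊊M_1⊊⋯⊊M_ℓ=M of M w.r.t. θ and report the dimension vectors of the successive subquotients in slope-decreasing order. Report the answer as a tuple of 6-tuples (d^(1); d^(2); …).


Barcode: M ≅ I[1,1]^2, I[1,3], I[1,5], I[6,6]. HN layers by μ_θ (4 steps, strictly decreasing):
  μ^(1)=48; μ^(2)=63/2; μ^(3)=-39/4; μ^(4)=-18

((0, 0, 0, 0, 0, 1); (0, 1, 1, 0, 0, 0); (0, 1, 1, 1, 1, 0); (4, 0, 0, 0, 0, 0))


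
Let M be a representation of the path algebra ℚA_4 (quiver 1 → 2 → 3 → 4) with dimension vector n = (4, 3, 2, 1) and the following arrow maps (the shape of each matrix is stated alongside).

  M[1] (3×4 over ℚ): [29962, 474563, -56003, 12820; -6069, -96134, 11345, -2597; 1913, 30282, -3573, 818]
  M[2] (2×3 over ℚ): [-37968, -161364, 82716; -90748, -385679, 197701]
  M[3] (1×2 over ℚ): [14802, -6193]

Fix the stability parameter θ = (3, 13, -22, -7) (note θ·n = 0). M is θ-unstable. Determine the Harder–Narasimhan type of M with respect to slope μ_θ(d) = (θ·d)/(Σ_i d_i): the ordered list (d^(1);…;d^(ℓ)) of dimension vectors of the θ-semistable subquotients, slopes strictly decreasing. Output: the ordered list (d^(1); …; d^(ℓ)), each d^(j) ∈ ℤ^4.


Barcode: M ≅ I[1,1], I[1,2]^2, I[1,4], I[3,3]. HN layers by μ_θ (4 steps, strictly decreasing):
  μ^(1)=13; μ^(2)=3; μ^(3)=-13/4; μ^(4)=-22

((0, 2, 0, 0); (3, 0, 0, 0); (1, 1, 1, 1); (0, 0, 1, 0))


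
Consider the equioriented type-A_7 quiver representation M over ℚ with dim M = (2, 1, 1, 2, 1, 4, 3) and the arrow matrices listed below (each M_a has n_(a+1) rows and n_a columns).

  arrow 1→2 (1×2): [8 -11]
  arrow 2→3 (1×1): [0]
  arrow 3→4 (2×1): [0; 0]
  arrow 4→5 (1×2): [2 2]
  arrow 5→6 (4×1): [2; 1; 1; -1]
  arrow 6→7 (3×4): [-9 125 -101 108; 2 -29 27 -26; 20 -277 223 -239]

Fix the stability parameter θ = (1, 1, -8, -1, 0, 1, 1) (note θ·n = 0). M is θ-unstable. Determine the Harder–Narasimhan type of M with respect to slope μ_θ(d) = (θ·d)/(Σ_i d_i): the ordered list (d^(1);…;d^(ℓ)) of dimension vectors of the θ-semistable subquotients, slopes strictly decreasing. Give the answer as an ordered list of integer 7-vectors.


Interval decomposition of M: I[1,1], I[1,2], I[3,3], I[4,4], I[4,7], I[6,6], I[6,7]^2.
HN type (ℓ=4): μ^(1)=1; μ^(2)=0; μ^(3)=-1; μ^(4)=-8

((2, 1, 0, 0, 0, 4, 3); (0, 0, 0, 0, 1, 0, 0); (0, 0, 0, 2, 0, 0, 0); (0, 0, 1, 0, 0, 0, 0))


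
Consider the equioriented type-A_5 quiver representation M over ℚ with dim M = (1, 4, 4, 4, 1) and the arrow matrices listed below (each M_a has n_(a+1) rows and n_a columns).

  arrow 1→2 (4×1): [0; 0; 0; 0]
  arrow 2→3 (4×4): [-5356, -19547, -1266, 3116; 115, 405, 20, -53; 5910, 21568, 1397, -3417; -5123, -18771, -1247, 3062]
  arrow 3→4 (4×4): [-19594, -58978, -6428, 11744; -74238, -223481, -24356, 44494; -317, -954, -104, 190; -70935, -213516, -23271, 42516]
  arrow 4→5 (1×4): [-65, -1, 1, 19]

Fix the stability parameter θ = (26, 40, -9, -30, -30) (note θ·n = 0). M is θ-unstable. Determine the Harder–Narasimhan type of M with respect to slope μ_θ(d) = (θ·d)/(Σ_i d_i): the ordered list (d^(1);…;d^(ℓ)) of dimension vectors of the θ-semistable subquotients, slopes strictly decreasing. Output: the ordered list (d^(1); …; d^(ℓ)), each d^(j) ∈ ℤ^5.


Barcode: M ≅ I[1,1], I[2,3], I[2,4]^2, I[2,5], I[4,4]. HN layers by μ_θ (5 steps, strictly decreasing):
  μ^(1)=26; μ^(2)=31/2; μ^(3)=1/3; μ^(4)=-29/4; μ^(5)=-30

((1, 0, 0, 0, 0); (0, 1, 1, 0, 0); (0, 2, 2, 2, 0); (0, 1, 1, 1, 1); (0, 0, 0, 1, 0))


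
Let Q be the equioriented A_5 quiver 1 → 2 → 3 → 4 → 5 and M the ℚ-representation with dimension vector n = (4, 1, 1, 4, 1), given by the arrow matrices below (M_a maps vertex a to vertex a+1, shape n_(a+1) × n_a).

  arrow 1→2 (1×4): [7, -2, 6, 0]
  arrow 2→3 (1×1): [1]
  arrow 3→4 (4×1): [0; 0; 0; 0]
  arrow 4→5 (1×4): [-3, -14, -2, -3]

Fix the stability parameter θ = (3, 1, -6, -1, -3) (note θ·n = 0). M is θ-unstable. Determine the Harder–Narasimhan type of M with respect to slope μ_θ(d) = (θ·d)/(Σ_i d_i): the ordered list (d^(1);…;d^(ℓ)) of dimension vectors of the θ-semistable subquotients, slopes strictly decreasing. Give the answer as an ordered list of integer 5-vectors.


Via rank(M_{q-1}∘⋯∘M_p): M ≅ I[1,1]^3, I[1,3], I[4,4]^3, I[4,5].
μ_θ-semistable layers: μ^(1)=3; μ^(2)=-2/3; μ^(3)=-1; μ^(4)=-2

((3, 0, 0, 0, 0); (1, 1, 1, 0, 0); (0, 0, 0, 3, 0); (0, 0, 0, 1, 1))


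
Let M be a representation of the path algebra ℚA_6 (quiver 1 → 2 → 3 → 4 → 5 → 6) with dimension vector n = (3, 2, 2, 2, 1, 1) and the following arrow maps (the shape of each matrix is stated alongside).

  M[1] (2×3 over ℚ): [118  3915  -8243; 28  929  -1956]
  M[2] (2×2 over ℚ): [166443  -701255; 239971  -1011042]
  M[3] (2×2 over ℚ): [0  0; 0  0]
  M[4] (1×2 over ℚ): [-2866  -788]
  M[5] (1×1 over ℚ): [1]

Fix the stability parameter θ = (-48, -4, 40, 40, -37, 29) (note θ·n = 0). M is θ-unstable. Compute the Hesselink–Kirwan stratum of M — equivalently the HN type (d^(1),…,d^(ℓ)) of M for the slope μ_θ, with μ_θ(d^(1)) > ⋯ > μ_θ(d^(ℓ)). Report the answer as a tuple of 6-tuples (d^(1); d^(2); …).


Interval decomposition of M: I[1,1], I[1,3]^2, I[4,4], I[4,6].
HN type (ℓ=5): μ^(1)=40; μ^(2)=29; μ^(3)=3/2; μ^(4)=-4; μ^(5)=-48

((0, 0, 2, 1, 0, 0); (0, 0, 0, 0, 0, 1); (0, 0, 0, 1, 1, 0); (0, 2, 0, 0, 0, 0); (3, 0, 0, 0, 0, 0))


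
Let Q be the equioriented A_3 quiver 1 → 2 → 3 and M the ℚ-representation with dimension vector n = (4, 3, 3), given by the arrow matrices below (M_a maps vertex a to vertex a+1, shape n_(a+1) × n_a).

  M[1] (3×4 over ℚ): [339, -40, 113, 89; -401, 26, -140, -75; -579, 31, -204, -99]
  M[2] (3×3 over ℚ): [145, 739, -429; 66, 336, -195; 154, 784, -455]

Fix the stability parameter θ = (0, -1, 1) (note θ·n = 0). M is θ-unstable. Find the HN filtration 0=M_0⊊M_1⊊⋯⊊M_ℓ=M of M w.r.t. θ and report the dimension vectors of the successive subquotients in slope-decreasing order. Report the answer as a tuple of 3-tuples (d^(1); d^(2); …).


Barcode: M ≅ I[1,1], I[1,2], I[1,3]^2, I[3,3]. HN layers by μ_θ (3 steps, strictly decreasing):
  μ^(1)=1; μ^(2)=0; μ^(3)=-1/2

((0, 0, 3); (1, 0, 0); (3, 3, 0))


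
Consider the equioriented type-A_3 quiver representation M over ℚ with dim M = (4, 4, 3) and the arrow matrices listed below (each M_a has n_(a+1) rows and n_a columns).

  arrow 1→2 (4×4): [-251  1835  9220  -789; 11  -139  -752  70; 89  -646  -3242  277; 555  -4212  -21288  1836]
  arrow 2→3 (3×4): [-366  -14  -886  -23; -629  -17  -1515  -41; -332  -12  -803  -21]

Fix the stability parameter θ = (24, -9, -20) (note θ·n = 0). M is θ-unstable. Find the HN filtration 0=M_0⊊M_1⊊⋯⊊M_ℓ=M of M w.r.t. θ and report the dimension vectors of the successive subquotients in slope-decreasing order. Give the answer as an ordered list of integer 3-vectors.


Barcode: M ≅ I[1,2], I[1,3]^3. HN layers by μ_θ (2 steps, strictly decreasing):
  μ^(1)=15/2; μ^(2)=-5/3

((1, 1, 0); (3, 3, 3))


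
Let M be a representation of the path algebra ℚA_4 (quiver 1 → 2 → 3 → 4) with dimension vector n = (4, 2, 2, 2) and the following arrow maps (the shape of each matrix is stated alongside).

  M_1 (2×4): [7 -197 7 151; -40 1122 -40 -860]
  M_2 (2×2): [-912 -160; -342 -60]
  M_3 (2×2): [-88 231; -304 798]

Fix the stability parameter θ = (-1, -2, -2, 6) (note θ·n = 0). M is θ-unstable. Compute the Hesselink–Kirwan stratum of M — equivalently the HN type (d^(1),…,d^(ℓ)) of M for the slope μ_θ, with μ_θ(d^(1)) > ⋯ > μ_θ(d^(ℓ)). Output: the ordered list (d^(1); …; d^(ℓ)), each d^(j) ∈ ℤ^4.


Via rank(M_{q-1}∘⋯∘M_p): M ≅ I[1,1]^2, I[1,2], I[1,4], I[3,3], I[4,4].
μ_θ-semistable layers: μ^(1)=6; μ^(2)=-1; μ^(3)=-3/2; μ^(4)=-5/3; μ^(5)=-2

((0, 0, 0, 2); (2, 0, 0, 0); (1, 1, 0, 0); (1, 1, 1, 0); (0, 0, 1, 0))


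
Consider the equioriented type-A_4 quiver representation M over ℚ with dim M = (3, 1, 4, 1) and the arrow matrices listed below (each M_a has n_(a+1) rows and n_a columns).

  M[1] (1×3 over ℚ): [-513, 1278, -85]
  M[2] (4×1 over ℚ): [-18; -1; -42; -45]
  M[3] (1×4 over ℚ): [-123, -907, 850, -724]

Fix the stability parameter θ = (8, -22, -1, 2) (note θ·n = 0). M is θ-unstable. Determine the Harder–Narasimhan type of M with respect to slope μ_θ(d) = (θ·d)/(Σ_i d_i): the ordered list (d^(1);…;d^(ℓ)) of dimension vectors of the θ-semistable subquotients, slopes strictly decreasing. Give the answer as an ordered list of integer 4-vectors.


Via rank(M_{q-1}∘⋯∘M_p): M ≅ I[1,1]^2, I[1,4], I[3,3]^3.
μ_θ-semistable layers: μ^(1)=8; μ^(2)=2; μ^(3)=-1; μ^(4)=-7

((2, 0, 0, 0); (0, 0, 0, 1); (0, 0, 4, 0); (1, 1, 0, 0))


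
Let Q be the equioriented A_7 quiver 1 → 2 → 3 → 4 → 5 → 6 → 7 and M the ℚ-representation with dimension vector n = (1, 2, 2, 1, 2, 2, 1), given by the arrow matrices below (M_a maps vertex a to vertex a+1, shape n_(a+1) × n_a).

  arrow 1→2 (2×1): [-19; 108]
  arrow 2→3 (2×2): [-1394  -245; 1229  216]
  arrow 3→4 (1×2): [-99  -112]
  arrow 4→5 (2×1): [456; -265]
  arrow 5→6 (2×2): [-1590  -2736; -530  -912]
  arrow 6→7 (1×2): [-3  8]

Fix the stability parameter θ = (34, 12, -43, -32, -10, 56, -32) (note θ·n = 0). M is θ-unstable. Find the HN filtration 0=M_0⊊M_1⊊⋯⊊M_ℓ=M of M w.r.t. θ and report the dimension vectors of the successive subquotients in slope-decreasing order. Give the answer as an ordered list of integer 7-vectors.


Interval decomposition of M: I[1,5], I[2,3], I[5,7], I[6,6].
HN type (ℓ=5): μ^(1)=56; μ^(2)=12; μ^(3)=-39/5; μ^(4)=-10; μ^(5)=-31/2

((0, 0, 0, 0, 0, 1, 0); (0, 0, 0, 0, 0, 1, 1); (1, 1, 1, 1, 1, 0, 0); (0, 0, 0, 0, 1, 0, 0); (0, 1, 1, 0, 0, 0, 0))


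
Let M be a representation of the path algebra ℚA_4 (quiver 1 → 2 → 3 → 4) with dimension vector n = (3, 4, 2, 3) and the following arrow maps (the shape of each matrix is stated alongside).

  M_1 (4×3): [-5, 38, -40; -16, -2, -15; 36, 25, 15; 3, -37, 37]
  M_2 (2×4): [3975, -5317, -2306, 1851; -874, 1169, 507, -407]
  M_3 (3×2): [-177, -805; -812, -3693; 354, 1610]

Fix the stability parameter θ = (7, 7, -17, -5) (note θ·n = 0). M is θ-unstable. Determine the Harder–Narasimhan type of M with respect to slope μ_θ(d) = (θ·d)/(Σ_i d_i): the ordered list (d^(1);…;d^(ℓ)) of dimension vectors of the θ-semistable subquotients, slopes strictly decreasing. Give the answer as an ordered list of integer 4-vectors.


Via rank(M_{q-1}∘⋯∘M_p): M ≅ I[1,2], I[1,4]^2, I[2,2], I[4,4].
μ_θ-semistable layers: μ^(1)=7; μ^(2)=-2; μ^(3)=-5

((1, 2, 0, 0); (2, 2, 2, 2); (0, 0, 0, 1))


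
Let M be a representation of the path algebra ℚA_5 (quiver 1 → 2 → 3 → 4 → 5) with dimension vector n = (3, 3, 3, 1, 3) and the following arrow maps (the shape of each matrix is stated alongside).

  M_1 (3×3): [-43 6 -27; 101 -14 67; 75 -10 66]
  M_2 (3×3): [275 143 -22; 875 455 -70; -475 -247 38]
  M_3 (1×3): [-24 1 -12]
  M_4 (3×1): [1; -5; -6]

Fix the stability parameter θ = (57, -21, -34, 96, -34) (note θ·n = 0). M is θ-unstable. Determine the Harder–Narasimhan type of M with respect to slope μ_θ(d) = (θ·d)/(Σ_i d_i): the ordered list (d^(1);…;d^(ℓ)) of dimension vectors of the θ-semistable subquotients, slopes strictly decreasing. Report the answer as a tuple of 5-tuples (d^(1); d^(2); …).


Barcode: M ≅ I[1,2]^2, I[1,5], I[3,3]^2, I[5,5]^2. HN layers by μ_θ (4 steps, strictly decreasing):
  μ^(1)=31; μ^(2)=18; μ^(3)=2/3; μ^(4)=-34

((0, 0, 0, 1, 1); (2, 2, 0, 0, 0); (1, 1, 1, 0, 0); (0, 0, 2, 0, 2))


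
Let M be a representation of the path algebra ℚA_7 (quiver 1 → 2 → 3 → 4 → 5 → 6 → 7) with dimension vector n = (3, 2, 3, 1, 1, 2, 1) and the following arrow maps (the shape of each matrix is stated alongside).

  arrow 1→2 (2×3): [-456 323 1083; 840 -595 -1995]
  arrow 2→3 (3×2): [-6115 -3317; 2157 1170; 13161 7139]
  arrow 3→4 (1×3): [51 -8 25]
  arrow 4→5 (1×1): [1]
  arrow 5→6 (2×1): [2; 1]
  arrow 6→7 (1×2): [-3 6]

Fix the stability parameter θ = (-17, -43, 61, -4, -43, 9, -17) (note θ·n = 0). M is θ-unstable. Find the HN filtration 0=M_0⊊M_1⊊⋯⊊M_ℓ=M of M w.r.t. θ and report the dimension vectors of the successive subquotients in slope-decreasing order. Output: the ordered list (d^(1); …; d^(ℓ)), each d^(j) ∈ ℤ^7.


Interval decomposition of M: I[1,1]^2, I[1,6], I[2,3], I[3,3], I[6,7].
HN type (ℓ=7): μ^(1)=61; μ^(2)=9; μ^(3)=14/3; μ^(4)=-4; μ^(5)=-17; μ^(6)=-30; μ^(7)=-43

((0, 0, 2, 0, 0, 0, 0); (0, 0, 0, 0, 0, 1, 0); (0, 0, 1, 1, 1, 0, 0); (0, 0, 0, 0, 0, 1, 1); (2, 0, 0, 0, 0, 0, 0); (1, 1, 0, 0, 0, 0, 0); (0, 1, 0, 0, 0, 0, 0))


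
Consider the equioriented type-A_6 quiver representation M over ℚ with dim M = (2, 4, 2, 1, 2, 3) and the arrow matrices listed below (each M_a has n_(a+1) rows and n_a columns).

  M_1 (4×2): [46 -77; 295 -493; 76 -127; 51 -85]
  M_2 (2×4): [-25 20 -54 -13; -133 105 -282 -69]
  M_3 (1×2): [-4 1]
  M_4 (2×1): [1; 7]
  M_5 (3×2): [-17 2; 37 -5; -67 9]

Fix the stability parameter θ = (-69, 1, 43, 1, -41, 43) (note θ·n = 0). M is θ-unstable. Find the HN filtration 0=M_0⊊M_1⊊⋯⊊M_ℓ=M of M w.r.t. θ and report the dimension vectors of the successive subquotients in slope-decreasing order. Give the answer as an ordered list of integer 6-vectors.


Interval decomposition of M: I[1,3], I[1,6], I[2,2]^2, I[5,6], I[6,6].
HN type (ℓ=4): μ^(1)=43; μ^(2)=1; μ^(3)=-41; μ^(4)=-69

((0, 0, 1, 0, 0, 3); (0, 4, 1, 1, 1, 0); (0, 0, 0, 0, 1, 0); (2, 0, 0, 0, 0, 0))


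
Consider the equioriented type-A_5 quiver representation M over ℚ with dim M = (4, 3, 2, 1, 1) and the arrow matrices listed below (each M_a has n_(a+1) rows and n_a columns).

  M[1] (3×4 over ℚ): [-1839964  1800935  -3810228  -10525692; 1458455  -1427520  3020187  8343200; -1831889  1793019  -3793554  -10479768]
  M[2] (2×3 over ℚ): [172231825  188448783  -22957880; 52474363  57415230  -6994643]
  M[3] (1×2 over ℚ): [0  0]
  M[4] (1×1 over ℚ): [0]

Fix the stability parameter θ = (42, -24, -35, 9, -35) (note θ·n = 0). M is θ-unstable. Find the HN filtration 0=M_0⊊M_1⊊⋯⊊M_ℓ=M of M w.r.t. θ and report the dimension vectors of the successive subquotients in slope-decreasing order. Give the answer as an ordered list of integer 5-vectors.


Interval decomposition of M: I[1,1], I[1,2], I[1,3]^2, I[4,4], I[5,5].
HN type (ℓ=4): μ^(1)=42; μ^(2)=9; μ^(3)=-17/3; μ^(4)=-35

((1, 0, 0, 0, 0); (1, 1, 0, 1, 0); (2, 2, 2, 0, 0); (0, 0, 0, 0, 1))
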